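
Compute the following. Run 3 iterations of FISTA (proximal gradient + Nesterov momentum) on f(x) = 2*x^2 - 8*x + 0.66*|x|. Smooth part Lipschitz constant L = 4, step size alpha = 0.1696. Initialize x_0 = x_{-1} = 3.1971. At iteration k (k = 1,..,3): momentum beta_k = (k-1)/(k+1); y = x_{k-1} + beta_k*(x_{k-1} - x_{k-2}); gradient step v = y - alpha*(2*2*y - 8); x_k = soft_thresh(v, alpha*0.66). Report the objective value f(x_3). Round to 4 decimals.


FISTA on f(x) = 2*x^2 - 8*x + 0.66*|x|
L = 4, alpha = 0.1696
Iteration 1: beta = 0.0, y = 3.1971 + 0.0*(3.1971 - 3.1971) = 3.1971
  grad(y) = 4.7884, v = y - alpha*grad = 2.385
  prox(v) = soft_thresh(2.385, 0.1119) = 2.2731
Iteration 2: beta = 0.3333, y = 2.2731 + 0.3333*(2.2731 - 3.1971) = 1.965
  grad(y) = -0.1399, v = y - alpha*grad = 1.9888
  prox(v) = soft_thresh(1.9888, 0.1119) = 1.8768
Iteration 3: beta = 0.5, y = 1.8768 + 0.5*(1.8768 - 2.2731) = 1.6787
  grad(y) = -1.2852, v = y - alpha*grad = 1.8967
  prox(v) = soft_thresh(1.8967, 0.1119) = 1.7847
f(x_3) = 2*1.7847^2 - 8*1.7847 + 0.66*|1.7847| = -6.7294


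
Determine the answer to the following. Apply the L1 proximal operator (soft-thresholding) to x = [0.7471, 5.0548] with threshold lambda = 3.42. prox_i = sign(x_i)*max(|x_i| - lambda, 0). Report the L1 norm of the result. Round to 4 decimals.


Soft-thresholding with lambda = 3.42:
prox(0.7471) = sign(0.7471)*max(|0.7471| - 3.42, 0) = 0.0
prox(5.0548) = sign(5.0548)*max(|5.0548| - 3.42, 0) = 1.6348
prox(x) = [0.0, 1.6348]
||prox(x)||_1 = 0.0 + 1.6348 = 1.6348


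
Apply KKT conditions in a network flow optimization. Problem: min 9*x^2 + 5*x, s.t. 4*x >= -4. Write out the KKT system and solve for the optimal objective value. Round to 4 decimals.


Step 1: Try lambda = 0 (constraint inactive).
Stationarity: 2*9*x + 5 = 0
x* = -5/(2*9) = -5/18 = -0.2778 (rounded; the exact value -5/18 is used below)
Check constraint: 4*-0.2778 = -1.1112 >= -4 -- satisfied.
Step 2: Compute optimal value.
f(x*) = 9*(-5/18)^2 + 5*(-5/18) = -0.6944


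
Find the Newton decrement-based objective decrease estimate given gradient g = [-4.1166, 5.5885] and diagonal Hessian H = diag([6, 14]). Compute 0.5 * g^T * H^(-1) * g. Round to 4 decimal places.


Step 1: H is diagonal, so H^(-1) * g = [-0.6861, 0.3992].
Step 2: g^T H^(-1) g = sum_i g_i^2 / H_ii
  = (-4.1166)^2/6 + (5.5885)^2/14
  = 2.8244 + 2.2308 = 5.0552
Step 3: Objective decrease = 0.5 * g^T H^(-1) g = 2.5276


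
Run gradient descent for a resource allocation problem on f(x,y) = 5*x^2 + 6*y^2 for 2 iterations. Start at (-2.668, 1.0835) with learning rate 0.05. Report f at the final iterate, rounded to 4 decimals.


Gradient descent on f(x,y) = 5*x^2 + 6*y^2.
Starting point: (-2.668, 1.0835), alpha = 0.05
Step 1: grad_x = 2*5*-2.668 = -26.68, grad_y = 2*6*1.0835 = 13.002
  x_1 = -2.668 - 0.05*-26.68 = -1.334
  y_1 = 1.0835 - 0.05*13.002 = 0.4334
Step 2: grad_x = 2*5*-1.334 = -13.34, grad_y = 2*6*0.4334 = 5.2008
  x_2 = -1.334 - 0.05*-13.34 = -0.667
  y_2 = 0.4334 - 0.05*5.2008 = 0.1734
f(-0.667, 0.1734) = 5*(-0.667)^2 + 6*0.1734^2 = 2.4048


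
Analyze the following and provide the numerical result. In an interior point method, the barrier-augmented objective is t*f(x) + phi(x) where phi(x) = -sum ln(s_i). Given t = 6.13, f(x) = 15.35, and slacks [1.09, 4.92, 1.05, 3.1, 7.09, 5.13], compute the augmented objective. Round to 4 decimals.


Step 1: Compute log-barrier.
ln values: [0.0862, 1.5933, 0.0488, 1.1314, 1.9587, 1.6351]
phi = -(0.0862 + 1.5933 + 0.0488 + 1.1314 + 1.9587 + 1.6351) = -6.4535
Step 2: Compute augmented objective.
t*f(x) = 6.13*15.35 = 94.0955
Total = 94.0955 - 6.4535 = 87.642


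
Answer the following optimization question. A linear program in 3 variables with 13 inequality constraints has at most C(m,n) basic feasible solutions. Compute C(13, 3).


Each vertex corresponds to some choice of n active constraints out of m, so the number of vertices is at most C(m, n) = m! / (n!(m-n)!).
m = 13, n = 3
Numerator: 13 * 12 * 11
Denominator: 3! = 6
C(13, 3) = 286


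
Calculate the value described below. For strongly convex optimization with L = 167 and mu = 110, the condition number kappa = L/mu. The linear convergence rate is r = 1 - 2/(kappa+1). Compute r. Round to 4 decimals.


Step 1: Compute the condition number.
kappa = L/mu = 167/110 = 1.5182
Step 2: Compute the convergence rate.
r = 1 - 2/(kappa + 1) = 1 - 2*mu/(L + mu) = (L - mu)/(L + mu) = 57/277 = 0.2058


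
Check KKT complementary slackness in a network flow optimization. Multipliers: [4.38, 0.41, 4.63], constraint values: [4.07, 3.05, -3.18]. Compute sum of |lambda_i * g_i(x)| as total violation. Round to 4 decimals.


KKT complementary slackness check:
lambda_1 * g_1 = 4.38 * 4.07 = 17.8266
lambda_2 * g_2 = 0.41 * 3.05 = 1.2505
lambda_3 * g_3 = 4.63 * -3.18 = -14.7234
Total violation = 17.8266 + 1.2505 + 14.7234 = 33.8005


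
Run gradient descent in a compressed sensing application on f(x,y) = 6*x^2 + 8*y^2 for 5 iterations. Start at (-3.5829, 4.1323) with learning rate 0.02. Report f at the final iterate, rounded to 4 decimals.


Gradient descent on f(x,y) = 6*x^2 + 8*y^2.
Starting point: (-3.5829, 4.1323), alpha = 0.02
Step 1: grad_x = 2*6*-3.5829 = -42.9948, grad_y = 2*8*4.1323 = 66.1168
  x_1 = -3.5829 - 0.02*-42.9948 = -2.723
  y_1 = 4.1323 - 0.02*66.1168 = 2.81
Step 2: grad_x = 2*6*-2.723 = -32.676, grad_y = 2*8*2.81 = 44.9594
  x_2 = -2.723 - 0.02*-32.676 = -2.0695
  y_2 = 2.81 - 0.02*44.9594 = 1.9108
Step 3: grad_x = 2*6*-2.0695 = -24.8338, grad_y = 2*8*1.9108 = 30.5724
  x_3 = -2.0695 - 0.02*-24.8338 = -1.5728
  y_3 = 1.9108 - 0.02*30.5724 = 1.2993
Step 4: grad_x = 2*6*-1.5728 = -18.8737, grad_y = 2*8*1.2993 = 20.7892
  x_4 = -1.5728 - 0.02*-18.8737 = -1.1953
  y_4 = 1.2993 - 0.02*20.7892 = 0.8835
Step 5: grad_x = 2*6*-1.1953 = -14.344, grad_y = 2*8*0.8835 = 14.1367
  x_5 = -1.1953 - 0.02*-14.344 = -0.9085
  y_5 = 0.8835 - 0.02*14.1367 = 0.6008
f(-0.9085, 0.6008) = 6*(-0.9085)^2 + 8*0.6008^2 = 7.8395


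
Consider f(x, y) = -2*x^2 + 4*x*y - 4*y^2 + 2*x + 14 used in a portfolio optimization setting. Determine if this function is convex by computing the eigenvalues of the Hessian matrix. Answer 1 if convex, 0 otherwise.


The Hessian of f(x,y) = -2*x^2 + 4*x*y - 4*y^2 + 2*x + 14 is:
H = [[-4, 4], [4, -8]]
Trace = -4 - 8 = -12
Determinant = -4*-8 - (4)^2 = 16
Discriminant = (-12)^2 - 4*16 = 80.0
Eigenvalues: lambda_1 = -10.4721, lambda_2 = -1.5279
The function is not convex.

0


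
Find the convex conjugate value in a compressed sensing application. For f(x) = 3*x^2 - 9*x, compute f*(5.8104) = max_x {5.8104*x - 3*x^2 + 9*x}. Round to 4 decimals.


f*(y) = sup_x {y*x - a*x^2 - b*x} = sup_x {(y-b)*x - a*x^2}
FOC: (y - b) - 2a*x = 0 => x* = (y - b)/(2a)
x* = (5.8104 + 9)/(2*3) = 2.4684
f*(5.8104) = (y-b)^2/(4a) = (5.8104 + 9)^2/(4*3)
= 219.3479/12 = 18.279


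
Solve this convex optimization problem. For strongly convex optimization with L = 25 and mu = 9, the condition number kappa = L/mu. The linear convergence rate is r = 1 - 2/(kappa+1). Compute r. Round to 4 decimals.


Step 1: Compute the condition number.
kappa = L/mu = 25/9 = 2.7778
Step 2: Compute the convergence rate.
r = 1 - 2/(kappa + 1) = 1 - 2*mu/(L + mu) = (L - mu)/(L + mu) = 16/34 = 0.4706


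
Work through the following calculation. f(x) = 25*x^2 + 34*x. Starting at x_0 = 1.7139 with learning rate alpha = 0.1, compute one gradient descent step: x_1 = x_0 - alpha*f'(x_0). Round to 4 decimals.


We compute the gradient at x_0 and apply the update.
f'(x) = 50*x + 34
f'(1.7139) = 50*1.7139 + 34 = 119.695
x_1 = 1.7139 - 0.1*119.695 = -10.2556


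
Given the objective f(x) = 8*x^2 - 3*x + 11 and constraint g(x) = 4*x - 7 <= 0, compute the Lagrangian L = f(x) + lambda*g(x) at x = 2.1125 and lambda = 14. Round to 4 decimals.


Step 1: Evaluate f(x).
f(2.1125) = 8*2.1125^2 - 3*2.1125 + 11 = 40.3638
Step 2: Evaluate g(x).
g(2.1125) = 4*2.1125 - 7 = 1.45
Step 3: Compute Lagrangian.
L = 40.3638 + 14*1.45 = 60.6638


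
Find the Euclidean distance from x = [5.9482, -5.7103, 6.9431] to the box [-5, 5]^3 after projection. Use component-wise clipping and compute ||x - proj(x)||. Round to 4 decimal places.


Project each component onto [-5, 5].
clip(5.9482) = 5.0, clip(-5.7103) = -5.0, clip(6.9431) = 5.0
Projection = [5.0, -5.0, 5.0]
Squared diffs: [0.8991, 0.5045, 3.7756]
Distance = sqrt(5.1792) = 2.2758


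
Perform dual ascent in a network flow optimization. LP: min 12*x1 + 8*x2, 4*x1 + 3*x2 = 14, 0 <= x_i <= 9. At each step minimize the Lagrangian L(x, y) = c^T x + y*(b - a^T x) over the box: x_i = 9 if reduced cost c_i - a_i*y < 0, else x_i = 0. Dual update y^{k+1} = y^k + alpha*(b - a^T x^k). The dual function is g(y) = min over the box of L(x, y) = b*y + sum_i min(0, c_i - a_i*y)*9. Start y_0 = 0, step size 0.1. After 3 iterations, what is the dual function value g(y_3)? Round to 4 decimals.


Dual ascent for LP: min 12*x1 + 8*x2, 4*x1 + 3*x2 = 14, 0 <= x_i <= 9
Step 1: y^k = 0.0, reduced costs: (12.0, 8.0)
  x^k = (0.0, 0.0), subgradient = b - a^T x = 14.0
  y^{k+1} = 0.0 + 0.1*14.0 = 1.4
Step 2: y^k = 1.4, reduced costs: (6.4, 3.8)
  x^k = (0.0, 0.0), subgradient = b - a^T x = 14.0
  y^{k+1} = 1.4 + 0.1*14.0 = 2.8
Step 3: y^k = 2.8, reduced costs: (0.8, -0.4)
  x^k = (0.0, 9.0), subgradient = b - a^T x = -13.0
  y^{k+1} = 2.8 + 0.1*-13.0 = 1.5
Dual objective at y_3 = 1.5: reduced costs (6.0, 3.5), box minimizer x = (0.0, 0.0)
g(y_3) = b*y + (c1 - a1*y)*x1 + (c2 - a2*y)*x2 = 14*1.5 + 6.0*0.0 + 3.5*0.0 = 21.0 + 0.0 + 0.0 = 21.0


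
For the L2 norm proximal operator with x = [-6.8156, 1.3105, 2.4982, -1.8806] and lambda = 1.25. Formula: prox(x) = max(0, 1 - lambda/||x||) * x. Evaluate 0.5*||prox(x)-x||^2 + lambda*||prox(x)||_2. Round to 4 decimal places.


Step 1: Compute ||x||.
||x|| = 7.6123
Step 2: Compute scaling factor.
scale = max(0, 1 - 1.25/7.6123) = 0.8358
Step 3: prox(x) = [-5.6964, 1.0953, 2.088, -1.5718]
||prox(x)|| = 6.3623
Step 4: Proximal objective.
0.5*||prox-x||^2 = 0.7813
lambda*||prox|| = 7.9529
Total = 8.7342


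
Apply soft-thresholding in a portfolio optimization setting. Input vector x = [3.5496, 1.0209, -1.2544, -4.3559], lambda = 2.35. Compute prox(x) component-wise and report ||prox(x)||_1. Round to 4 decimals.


Soft-thresholding with lambda = 2.35:
prox(3.5496) = sign(3.5496)*max(|3.5496| - 2.35, 0) = 1.1996
prox(1.0209) = sign(1.0209)*max(|1.0209| - 2.35, 0) = 0.0
prox(-1.2544) = sign(-1.2544)*max(|-1.2544| - 2.35, 0) = 0.0
prox(-4.3559) = sign(-4.3559)*max(|-4.3559| - 2.35, 0) = -2.0059
prox(x) = [1.1996, 0.0, 0.0, -2.0059]
||prox(x)||_1 = 1.1996 + 0.0 + 0.0 + 2.0059 = 3.2055


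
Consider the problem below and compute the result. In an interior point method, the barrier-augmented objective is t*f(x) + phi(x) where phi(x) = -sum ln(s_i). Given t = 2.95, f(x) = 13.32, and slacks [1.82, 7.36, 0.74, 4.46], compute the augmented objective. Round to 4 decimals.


Step 1: Compute log-barrier.
ln values: [0.5988, 1.9961, -0.3011, 1.4951]
phi = -(0.5988 + 1.9961 - 0.3011 + 1.4951) = -3.7889
Step 2: Compute augmented objective.
t*f(x) = 2.95*13.32 = 39.294
Total = 39.294 - 3.7889 = 35.5051


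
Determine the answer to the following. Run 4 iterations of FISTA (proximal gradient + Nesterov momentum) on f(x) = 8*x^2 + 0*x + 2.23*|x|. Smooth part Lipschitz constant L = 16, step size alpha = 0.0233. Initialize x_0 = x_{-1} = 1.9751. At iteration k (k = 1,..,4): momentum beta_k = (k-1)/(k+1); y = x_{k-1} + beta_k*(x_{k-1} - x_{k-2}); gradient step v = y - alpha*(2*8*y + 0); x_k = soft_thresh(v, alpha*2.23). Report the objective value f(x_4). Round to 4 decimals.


FISTA on f(x) = 8*x^2 + 0*x + 2.23*|x|
L = 16, alpha = 0.0233
Iteration 1: beta = 0.0, y = 1.9751 + 0.0*(1.9751 - 1.9751) = 1.9751
  grad(y) = 31.6016, v = y - alpha*grad = 1.2388
  prox(v) = soft_thresh(1.2388, 0.052) = 1.1868
Iteration 2: beta = 0.3333, y = 1.1868 + 0.3333*(1.1868 - 1.9751) = 0.9241
  grad(y) = 14.785, v = y - alpha*grad = 0.5796
  prox(v) = soft_thresh(0.5796, 0.052) = 0.5276
Iteration 3: beta = 0.5, y = 0.5276 + 0.5*(0.5276 - 1.1868) = 0.198
  grad(y) = 3.1682, v = y - alpha*grad = 0.1242
  prox(v) = soft_thresh(0.1242, 0.052) = 0.0722
Iteration 4: beta = 0.6, y = 0.0722 + 0.6*(0.0722 - 0.5276) = -0.201
  grad(y) = -3.2159, v = y - alpha*grad = -0.1261
  prox(v) = soft_thresh(-0.1261, 0.052) = -0.0741
f(x_4) = 8*(-0.0741)^2 + 0*(-0.0741) + 2.23*|-0.0741| = 0.2092


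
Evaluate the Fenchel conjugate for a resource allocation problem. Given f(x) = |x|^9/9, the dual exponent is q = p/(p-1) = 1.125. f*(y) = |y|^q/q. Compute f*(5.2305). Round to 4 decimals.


The conjugate exponent q satisfies 1/p + 1/q = 1.
p = 9, so q = 9/(9 - 1) = 1.125
|y|^q = 5.2305^1.125 = 6.4322
f*(5.2305) = 6.4322 / 1.125 = 5.7175


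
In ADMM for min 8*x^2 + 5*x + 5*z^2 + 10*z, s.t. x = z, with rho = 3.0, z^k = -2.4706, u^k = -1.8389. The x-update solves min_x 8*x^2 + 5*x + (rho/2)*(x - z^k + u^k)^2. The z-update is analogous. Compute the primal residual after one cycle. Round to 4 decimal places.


ADMM iteration with rho = 3.0, z^k = -2.4706, u^k = -1.8389
Step 1: x-update.
Minimize 8*x^2 + 5*x + (3.0/2)*(x + 2.4706 - 1.8389)^2
FOC: (2*8 + 3.0)*x = -5 + 3.0*(-2.4706 + 1.8389)
x^{k+1} = -0.3629
Step 2: z-update.
Minimize 5*z^2 + 10*z + (3.0/2)*(-0.3629 - z - 1.8389)^2
FOC: (2*5 + 3.0)*z = -10 + 3.0*(-0.3629 - 1.8389)
z^{k+1} = -1.2773
Step 3: u-update.
u^{k+1} = -1.8389 - 0.3629 + 1.2773 = -0.9245
Step 4: Primal residual = |-0.3629 + 1.2773| = 0.9144


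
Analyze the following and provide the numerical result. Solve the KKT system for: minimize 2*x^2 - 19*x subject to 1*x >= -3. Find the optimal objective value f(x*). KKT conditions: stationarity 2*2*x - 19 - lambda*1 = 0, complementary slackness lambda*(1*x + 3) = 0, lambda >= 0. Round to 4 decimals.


Step 1: Try lambda = 0 (constraint inactive).
Stationarity: 2*2*x - 19 = 0
x* = 19/(2*2) = 4.75
Check constraint: 1*4.75 = 4.75 >= -3 -- satisfied.
Step 2: Compute optimal value.
f(x*) = 2*4.75^2 - 19*4.75 = -45.125


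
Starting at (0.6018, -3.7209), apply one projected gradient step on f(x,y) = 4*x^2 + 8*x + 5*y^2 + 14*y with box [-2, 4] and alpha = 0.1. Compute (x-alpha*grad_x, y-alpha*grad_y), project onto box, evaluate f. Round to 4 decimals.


Step 1: Compute gradient at (0.6018, -3.7209).
grad_x = 2*4*0.6018 + 8 = 12.8144
grad_y = 2*5*-3.7209 + 14 = -23.209
Step 2: Gradient step.
x_raw = 0.6018 - 0.1*12.8144 = -0.6796
y_raw = -3.7209 - 0.1*-23.209 = -1.4
Step 3: Project onto [-2, 4].
x_proj = clip(-0.6796) = -0.6796
y_proj = clip(-1.4) = -1.4
Step 4: Evaluate f.
f(-0.6796, -1.4) = -13.3895


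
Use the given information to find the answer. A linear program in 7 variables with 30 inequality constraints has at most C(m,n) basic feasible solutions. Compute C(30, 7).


Each vertex corresponds to some choice of n active constraints out of m, so the number of vertices is at most C(m, n) = m! / (n!(m-n)!).
m = 30, n = 7
Numerator: 30 * 29 * 28 * 27 * 26 * 25 * 24
Denominator: 7! = 5040
C(30, 7) = 2035800


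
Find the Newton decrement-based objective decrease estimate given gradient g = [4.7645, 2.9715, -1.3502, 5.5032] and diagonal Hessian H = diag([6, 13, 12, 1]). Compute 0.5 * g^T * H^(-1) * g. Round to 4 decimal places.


Step 1: H is diagonal, so H^(-1) * g = [0.7941, 0.2286, -0.1125, 5.5032].
Step 2: g^T H^(-1) g = sum_i g_i^2 / H_ii
  = (4.7645)^2/6 + (2.9715)^2/13 + (-1.3502)^2/12 + (5.5032)^2/1
  = 3.7834 + 0.6792 + 0.1519 + 30.2852 = 34.8998
Step 3: Objective decrease = 0.5 * g^T H^(-1) g = 17.4499


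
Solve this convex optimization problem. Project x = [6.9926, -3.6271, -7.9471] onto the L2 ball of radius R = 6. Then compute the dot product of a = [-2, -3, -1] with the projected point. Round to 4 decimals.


Step 1: Compute ||x|| (intermediates to 6 decimals).
||x|| = sqrt(6.9926^2 + (-3.6271)^2 + (-7.9471)^2) = 11.18967
Step 2: Project.
Since ||x|| > R, scale = R/||x|| = 6/11.18967 = 0.536209, proj(x) = scale * x
proj(x) = [3.749495, -1.944884, -4.261307]
Step 3: Dot product.
a^T * proj(x) = -2*3.749495 - 3*(-1.944884) - 1*(-4.261307) = 2.597


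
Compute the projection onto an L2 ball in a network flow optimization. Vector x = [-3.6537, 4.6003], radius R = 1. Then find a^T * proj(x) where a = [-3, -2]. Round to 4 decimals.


Step 1: Compute ||x|| (intermediates to 6 decimals).
||x|| = sqrt((-3.6537)^2 + 4.6003^2) = 5.874716
Step 2: Project.
Since ||x|| > R, scale = R/||x|| = 1/5.874716 = 0.170221, proj(x) = scale * x
proj(x) = [-0.621936, 0.783068]
Step 3: Dot product.
a^T * proj(x) = -3*(-0.621936) - 2*0.783068 = 0.2997


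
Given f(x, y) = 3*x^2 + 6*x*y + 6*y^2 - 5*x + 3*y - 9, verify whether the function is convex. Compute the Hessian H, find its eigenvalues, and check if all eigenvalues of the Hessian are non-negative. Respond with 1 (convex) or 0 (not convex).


The Hessian of f(x,y) = 3*x^2 + 6*x*y + 6*y^2 - 5*x + 3*y - 9 is:
H = [[6, 6], [6, 12]]
Trace = 6 + 12 = 18
Determinant = 6*12 - (6)^2 = 36
Discriminant = (18)^2 - 4*36 = 180.0
Eigenvalues: lambda_1 = 2.2918, lambda_2 = 15.7082
The function is convex.

1


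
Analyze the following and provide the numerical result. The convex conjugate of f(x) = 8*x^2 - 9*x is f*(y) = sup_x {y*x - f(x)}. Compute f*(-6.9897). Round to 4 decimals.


f*(y) = sup_x {y*x - a*x^2 - b*x} = sup_x {(y-b)*x - a*x^2}
FOC: (y - b) - 2a*x = 0 => x* = (y - b)/(2a)
x* = (-6.9897 + 9)/(2*8) = 0.1256
f*(-6.9897) = (y-b)^2/(4a) = (-6.9897 + 9)^2/(4*8)
= 4.0413/32 = 0.1263


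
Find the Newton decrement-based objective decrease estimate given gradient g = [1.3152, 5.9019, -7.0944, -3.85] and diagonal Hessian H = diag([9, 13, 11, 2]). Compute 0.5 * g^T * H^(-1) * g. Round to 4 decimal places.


Step 1: H is diagonal, so H^(-1) * g = [0.1461, 0.454, -0.6449, -1.925].
Step 2: g^T H^(-1) g = sum_i g_i^2 / H_ii
  = (1.3152)^2/9 + (5.9019)^2/13 + (-7.0944)^2/11 + (-3.85)^2/2
  = 0.1922 + 2.6794 + 4.5755 + 7.4113 = 14.8584
Step 3: Objective decrease = 0.5 * g^T H^(-1) g = 7.4292


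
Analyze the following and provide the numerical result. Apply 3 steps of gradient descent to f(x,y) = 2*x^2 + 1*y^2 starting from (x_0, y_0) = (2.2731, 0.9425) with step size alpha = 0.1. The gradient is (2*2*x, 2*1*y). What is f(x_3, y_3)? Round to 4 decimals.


Gradient descent on f(x,y) = 2*x^2 + 1*y^2.
Starting point: (2.2731, 0.9425), alpha = 0.1
Step 1: grad_x = 2*2*2.2731 = 9.0924, grad_y = 2*1*0.9425 = 1.885
  x_1 = 2.2731 - 0.1*9.0924 = 1.3639
  y_1 = 0.9425 - 0.1*1.885 = 0.754
Step 2: grad_x = 2*2*1.3639 = 5.4554, grad_y = 2*1*0.754 = 1.508
  x_2 = 1.3639 - 0.1*5.4554 = 0.8183
  y_2 = 0.754 - 0.1*1.508 = 0.6032
Step 3: grad_x = 2*2*0.8183 = 3.2733, grad_y = 2*1*0.6032 = 1.2064
  x_3 = 0.8183 - 0.1*3.2733 = 0.491
  y_3 = 0.6032 - 0.1*1.2064 = 0.4826
f(0.491, 0.4826) = 2*0.491^2 + 1*0.4826^2 = 0.715


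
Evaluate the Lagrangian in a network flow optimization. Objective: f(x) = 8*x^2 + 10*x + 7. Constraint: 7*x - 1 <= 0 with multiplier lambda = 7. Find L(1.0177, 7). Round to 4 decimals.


Step 1: Evaluate f(x).
f(1.0177) = 8*1.0177^2 + 10*1.0177 + 7 = 25.4627
Step 2: Evaluate g(x).
g(1.0177) = 7*1.0177 - 1 = 6.1239
Step 3: Compute Lagrangian.
L = 25.4627 + 7*6.1239 = 68.33


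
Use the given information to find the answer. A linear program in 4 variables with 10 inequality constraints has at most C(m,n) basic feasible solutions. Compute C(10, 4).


Each vertex corresponds to some choice of n active constraints out of m, so the number of vertices is at most C(m, n) = m! / (n!(m-n)!).
m = 10, n = 4
Numerator: 10 * 9 * 8 * 7
Denominator: 4! = 24
C(10, 4) = 210


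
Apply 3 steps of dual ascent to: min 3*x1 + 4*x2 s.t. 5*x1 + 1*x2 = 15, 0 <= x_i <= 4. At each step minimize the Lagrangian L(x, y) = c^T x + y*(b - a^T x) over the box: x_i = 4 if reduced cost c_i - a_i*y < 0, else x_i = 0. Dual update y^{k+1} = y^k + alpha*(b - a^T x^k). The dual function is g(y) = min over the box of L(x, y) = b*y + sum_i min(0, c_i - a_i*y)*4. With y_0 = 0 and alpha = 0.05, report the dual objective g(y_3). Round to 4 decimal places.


Dual ascent for LP: min 3*x1 + 4*x2, 5*x1 + 1*x2 = 15, 0 <= x_i <= 4
Step 1: y^k = 0.0, reduced costs: (3.0, 4.0)
  x^k = (0.0, 0.0), subgradient = b - a^T x = 15.0
  y^{k+1} = 0.0 + 0.05*15.0 = 0.75
Step 2: y^k = 0.75, reduced costs: (-0.75, 3.25)
  x^k = (4.0, 0.0), subgradient = b - a^T x = -5.0
  y^{k+1} = 0.75 + 0.05*-5.0 = 0.5
Step 3: y^k = 0.5, reduced costs: (0.5, 3.5)
  x^k = (0.0, 0.0), subgradient = b - a^T x = 15.0
  y^{k+1} = 0.5 + 0.05*15.0 = 1.25
Dual objective at y_3 = 1.25: reduced costs (-3.25, 2.75), box minimizer x = (4.0, 0.0)
g(y_3) = b*y + (c1 - a1*y)*x1 + (c2 - a2*y)*x2 = 15*1.25 + (-3.25)*4.0 + 2.75*0.0 = 18.75 - 13.0 + 0.0 = 5.75


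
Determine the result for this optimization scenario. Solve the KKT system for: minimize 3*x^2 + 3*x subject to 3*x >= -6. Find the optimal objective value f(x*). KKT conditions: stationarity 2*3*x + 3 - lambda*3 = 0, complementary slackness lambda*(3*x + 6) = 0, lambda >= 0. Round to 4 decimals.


Step 1: Try lambda = 0 (constraint inactive).
Stationarity: 2*3*x + 3 = 0
x* = -3/(2*3) = -0.5
Check constraint: 3*-0.5 = -1.5 >= -6 -- satisfied.
Step 2: Compute optimal value.
f(x*) = 3*(-0.5)^2 + 3*(-0.5) = -0.75


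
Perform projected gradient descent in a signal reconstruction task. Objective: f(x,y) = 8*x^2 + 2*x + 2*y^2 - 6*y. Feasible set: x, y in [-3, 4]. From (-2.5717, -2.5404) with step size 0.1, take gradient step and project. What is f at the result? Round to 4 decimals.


Step 1: Compute gradient at (-2.5717, -2.5404).
grad_x = 2*8*-2.5717 + 2 = -39.1472
grad_y = 2*2*-2.5404 - 6 = -16.1616
Step 2: Gradient step.
x_raw = -2.5717 - 0.1*-39.1472 = 1.343
y_raw = -2.5404 - 0.1*-16.1616 = -0.9242
Step 3: Project onto [-3, 4].
x_proj = clip(1.343) = 1.343
y_proj = clip(-0.9242) = -0.9242
Step 4: Evaluate f.
f(1.343, -0.9242) = 24.3695


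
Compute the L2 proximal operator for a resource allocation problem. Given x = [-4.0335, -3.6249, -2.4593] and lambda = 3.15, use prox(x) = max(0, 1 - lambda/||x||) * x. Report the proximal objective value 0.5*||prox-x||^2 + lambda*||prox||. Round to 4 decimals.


Step 1: Compute ||x||.
||x|| = 5.9546
Step 2: Compute scaling factor.
scale = max(0, 1 - 3.15/5.9546) = 0.471
Step 3: prox(x) = [-1.8998, -1.7073, -1.1583]
||prox(x)|| = 2.8046
Step 4: Proximal objective.
0.5*||prox-x||^2 = 4.9613
lambda*||prox|| = 8.8345
Total = 13.7957


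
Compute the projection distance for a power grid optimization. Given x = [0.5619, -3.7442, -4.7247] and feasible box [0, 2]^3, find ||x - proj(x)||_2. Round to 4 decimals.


Project each component onto [0, 2].
clip(0.5619) = 0.5619, clip(-3.7442) = 0.0, clip(-4.7247) = 0.0
Projection = [0.5619, 0.0, 0.0]
Squared diffs: [0.0, 14.019, 22.3228]
Distance = sqrt(36.3418) = 6.0284


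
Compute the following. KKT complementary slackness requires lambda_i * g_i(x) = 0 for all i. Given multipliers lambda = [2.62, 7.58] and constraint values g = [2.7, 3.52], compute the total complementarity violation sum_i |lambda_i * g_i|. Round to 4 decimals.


KKT complementary slackness check:
lambda_1 * g_1 = 2.62 * 2.7 = 7.074
lambda_2 * g_2 = 7.58 * 3.52 = 26.6816
Total violation = 7.074 + 26.6816 = 33.7556


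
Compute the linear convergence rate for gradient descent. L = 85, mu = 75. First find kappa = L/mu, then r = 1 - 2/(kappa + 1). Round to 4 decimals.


Step 1: Compute the condition number.
kappa = L/mu = 85/75 = 1.1333
Step 2: Compute the convergence rate.
r = 1 - 2/(kappa + 1) = 1 - 2*mu/(L + mu) = (L - mu)/(L + mu) = 10/160 = 0.0625


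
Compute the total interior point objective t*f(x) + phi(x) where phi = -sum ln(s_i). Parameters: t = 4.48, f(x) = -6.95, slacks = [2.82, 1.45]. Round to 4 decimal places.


Step 1: Compute log-barrier.
ln values: [1.0367, 0.3716]
phi = -(1.0367 + 0.3716) = -1.4083
Step 2: Compute augmented objective.
t*f(x) = 4.48*-6.95 = -31.136
Total = -31.136 - 1.4083 = -32.5443


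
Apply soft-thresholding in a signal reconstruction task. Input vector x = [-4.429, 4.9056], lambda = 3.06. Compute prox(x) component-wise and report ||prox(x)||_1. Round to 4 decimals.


Soft-thresholding with lambda = 3.06:
prox(-4.429) = sign(-4.429)*max(|-4.429| - 3.06, 0) = -1.369
prox(4.9056) = sign(4.9056)*max(|4.9056| - 3.06, 0) = 1.8456
prox(x) = [-1.369, 1.8456]
||prox(x)||_1 = 1.369 + 1.8456 = 3.2146


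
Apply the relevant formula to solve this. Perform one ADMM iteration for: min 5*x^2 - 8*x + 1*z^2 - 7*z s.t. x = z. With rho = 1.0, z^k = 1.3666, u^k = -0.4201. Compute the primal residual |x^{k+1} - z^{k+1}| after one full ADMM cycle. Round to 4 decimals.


ADMM iteration with rho = 1.0, z^k = 1.3666, u^k = -0.4201
Step 1: x-update.
Minimize 5*x^2 - 8*x + (1.0/2)*(x - 1.3666 - 0.4201)^2
FOC: (2*5 + 1.0)*x = 8 + 1.0*(1.3666 + 0.4201)
x^{k+1} = 0.8897
Step 2: z-update.
Minimize 1*z^2 - 7*z + (1.0/2)*(0.8897 - z - 0.4201)^2
FOC: (2*1 + 1.0)*z = 7 + 1.0*(0.8897 - 0.4201)
z^{k+1} = 2.4899
Step 3: u-update.
u^{k+1} = -0.4201 + 0.8897 - 2.4899 = -2.0203
Step 4: Primal residual = |0.8897 - 2.4899| = 1.6002


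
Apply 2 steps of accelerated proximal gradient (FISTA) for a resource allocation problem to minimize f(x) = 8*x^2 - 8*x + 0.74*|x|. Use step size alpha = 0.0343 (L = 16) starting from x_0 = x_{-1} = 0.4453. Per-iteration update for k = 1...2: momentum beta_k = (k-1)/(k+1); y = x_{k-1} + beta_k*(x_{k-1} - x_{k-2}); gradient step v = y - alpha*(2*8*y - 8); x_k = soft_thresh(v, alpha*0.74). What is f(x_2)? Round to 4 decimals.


FISTA on f(x) = 8*x^2 - 8*x + 0.74*|x|
L = 16, alpha = 0.0343
Iteration 1: beta = 0.0, y = 0.4453 + 0.0*(0.4453 - 0.4453) = 0.4453
  grad(y) = -0.8752, v = y - alpha*grad = 0.4753
  prox(v) = soft_thresh(0.4753, 0.0254) = 0.4499
Iteration 2: beta = 0.3333, y = 0.4499 + 0.3333*(0.4499 - 0.4453) = 0.4515
  grad(y) = -0.7763, v = y - alpha*grad = 0.4781
  prox(v) = soft_thresh(0.4781, 0.0254) = 0.4527
f(x_2) = 8*0.4527^2 - 8*0.4527 + 0.74*|0.4527| = -1.6471


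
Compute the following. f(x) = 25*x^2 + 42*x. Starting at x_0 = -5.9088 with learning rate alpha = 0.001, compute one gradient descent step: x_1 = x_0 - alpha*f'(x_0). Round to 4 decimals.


We compute the gradient at x_0 and apply the update.
f'(x) = 50*x + 42
f'(-5.9088) = 50*-5.9088 + 42 = -253.44
x_1 = -5.9088 - 0.001*-253.44 = -5.6554


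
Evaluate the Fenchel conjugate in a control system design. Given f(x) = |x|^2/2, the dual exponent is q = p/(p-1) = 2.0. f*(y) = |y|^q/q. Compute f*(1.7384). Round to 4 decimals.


The conjugate exponent q satisfies 1/p + 1/q = 1.
p = 2, so q = 2/(2 - 1) = 2.0
|y|^q = 1.7384^2.0 = 3.022
f*(1.7384) = 3.022 / 2.0 = 1.511


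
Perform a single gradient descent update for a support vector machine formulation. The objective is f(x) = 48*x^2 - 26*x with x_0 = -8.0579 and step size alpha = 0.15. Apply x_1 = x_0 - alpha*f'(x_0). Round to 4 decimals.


We compute the gradient at x_0 and apply the update.
f'(x) = 96*x - 26
f'(-8.0579) = 96*-8.0579 - 26 = -799.5584
x_1 = -8.0579 - 0.15*-799.5584 = 111.8759


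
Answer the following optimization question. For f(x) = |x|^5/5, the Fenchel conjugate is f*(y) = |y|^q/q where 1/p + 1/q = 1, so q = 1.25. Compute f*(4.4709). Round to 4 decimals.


The conjugate exponent q satisfies 1/p + 1/q = 1.
p = 5, so q = 5/(5 - 1) = 1.25
|y|^q = 4.4709^1.25 = 6.5012
f*(4.4709) = 6.5012 / 1.25 = 5.201


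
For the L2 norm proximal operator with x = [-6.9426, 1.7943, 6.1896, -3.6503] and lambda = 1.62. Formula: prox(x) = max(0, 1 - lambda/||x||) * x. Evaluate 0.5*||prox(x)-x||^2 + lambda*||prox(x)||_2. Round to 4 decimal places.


Step 1: Compute ||x||.
||x|| = 10.1516
Step 2: Compute scaling factor.
scale = max(0, 1 - 1.62/10.1516) = 0.8404
Step 3: prox(x) = [-5.8347, 1.508, 5.2019, -3.0678]
||prox(x)|| = 8.5316
Step 4: Proximal objective.
0.5*||prox-x||^2 = 1.3122
lambda*||prox|| = 13.8212
Total = 15.1334


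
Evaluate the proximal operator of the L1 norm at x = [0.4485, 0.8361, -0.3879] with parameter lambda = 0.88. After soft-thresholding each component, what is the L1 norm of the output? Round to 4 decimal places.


Soft-thresholding with lambda = 0.88:
prox(0.4485) = sign(0.4485)*max(|0.4485| - 0.88, 0) = 0.0
prox(0.8361) = sign(0.8361)*max(|0.8361| - 0.88, 0) = 0.0
prox(-0.3879) = sign(-0.3879)*max(|-0.3879| - 0.88, 0) = 0.0
prox(x) = [0.0, 0.0, 0.0]
||prox(x)||_1 = 0.0 + 0.0 + 0.0 = 0.0


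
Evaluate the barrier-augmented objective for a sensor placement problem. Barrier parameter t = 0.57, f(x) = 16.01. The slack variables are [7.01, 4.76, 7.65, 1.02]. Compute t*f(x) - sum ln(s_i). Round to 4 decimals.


Step 1: Compute log-barrier.
ln values: [1.9473, 1.5602, 2.0347, 0.0198]
phi = -(1.9473 + 1.5602 + 2.0347 + 0.0198) = -5.5621
Step 2: Compute augmented objective.
t*f(x) = 0.57*16.01 = 9.1257
Total = 9.1257 - 5.5621 = 3.5636


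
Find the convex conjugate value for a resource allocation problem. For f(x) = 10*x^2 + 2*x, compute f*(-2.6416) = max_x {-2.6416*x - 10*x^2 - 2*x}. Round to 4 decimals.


f*(y) = sup_x {y*x - a*x^2 - b*x} = sup_x {(y-b)*x - a*x^2}
FOC: (y - b) - 2a*x = 0 => x* = (y - b)/(2a)
x* = (-2.6416 - 2)/(2*10) = -0.2321
f*(-2.6416) = (y-b)^2/(4a) = (-2.6416 - 2)^2/(4*10)
= 21.5445/40 = 0.5386


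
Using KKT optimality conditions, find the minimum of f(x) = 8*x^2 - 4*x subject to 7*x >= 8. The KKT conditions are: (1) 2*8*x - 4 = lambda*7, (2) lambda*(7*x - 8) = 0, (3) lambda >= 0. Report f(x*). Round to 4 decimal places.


Step 1: Try lambda = 0 (constraint inactive).
x_unc = 4/(2*8) = 0.25
Check: 7*0.25 = 1.75 < 8 -- violated!
Step 2: Constraint must be active: 7*x = 8
x* = 8/7 = 1.1429 (rounded; the exact value 8/7 is used below)
lambda = (2*8*(8/7) - 4)/7 = 2.0408
Step 3: Compute optimal value.
f(x*) = 8*(8/7)^2 - 4*(8/7) = 5.8776


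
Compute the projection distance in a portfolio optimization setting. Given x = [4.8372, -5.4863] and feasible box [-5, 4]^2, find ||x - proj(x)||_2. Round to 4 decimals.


Project each component onto [-5, 4].
clip(4.8372) = 4.0, clip(-5.4863) = -5.0
Projection = [4.0, -5.0]
Squared diffs: [0.7009, 0.2365]
Distance = sqrt(0.9374) = 0.9682


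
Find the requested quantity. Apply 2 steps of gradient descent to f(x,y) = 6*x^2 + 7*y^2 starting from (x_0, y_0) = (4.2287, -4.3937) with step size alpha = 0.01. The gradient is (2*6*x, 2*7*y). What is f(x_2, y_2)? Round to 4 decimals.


Gradient descent on f(x,y) = 6*x^2 + 7*y^2.
Starting point: (4.2287, -4.3937), alpha = 0.01
Step 1: grad_x = 2*6*4.2287 = 50.7444, grad_y = 2*7*-4.3937 = -61.5118
  x_1 = 4.2287 - 0.01*50.7444 = 3.7213
  y_1 = -4.3937 - 0.01*-61.5118 = -3.7786
Step 2: grad_x = 2*6*3.7213 = 44.6551, grad_y = 2*7*-3.7786 = -52.9001
  x_2 = 3.7213 - 0.01*44.6551 = 3.2747
  y_2 = -3.7786 - 0.01*-52.9001 = -3.2496
f(3.2747, -3.2496) = 6*3.2747^2 + 7*(-3.2496)^2 = 138.2606


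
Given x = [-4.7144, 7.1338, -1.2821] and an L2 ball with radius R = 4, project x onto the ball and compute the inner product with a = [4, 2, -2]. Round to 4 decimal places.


Step 1: Compute ||x|| (intermediates to 6 decimals).
||x|| = sqrt((-4.7144)^2 + 7.1338^2 + (-1.2821)^2) = 8.646413
Step 2: Project.
Since ||x|| > R, scale = R/||x|| = 4/8.646413 = 0.46262, proj(x) = scale * x
proj(x) = [-2.180976, 3.300239, -0.593125]
Step 3: Dot product.
a^T * proj(x) = 4*(-2.180976) + 2*3.300239 - 2*(-0.593125) = -0.9372


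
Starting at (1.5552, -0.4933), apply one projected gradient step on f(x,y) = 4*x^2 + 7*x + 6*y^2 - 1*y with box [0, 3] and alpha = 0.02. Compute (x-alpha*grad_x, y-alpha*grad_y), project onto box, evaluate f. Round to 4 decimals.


Step 1: Compute gradient at (1.5552, -0.4933).
grad_x = 2*4*1.5552 + 7 = 19.4416
grad_y = 2*6*-0.4933 - 1 = -6.9196
Step 2: Gradient step.
x_raw = 1.5552 - 0.02*19.4416 = 1.1664
y_raw = -0.4933 - 0.02*-6.9196 = -0.3549
Step 3: Project onto [0, 3].
x_proj = clip(1.1664) = 1.1664
y_proj = clip(-0.3549) = 0.0
Step 4: Evaluate f.
f(1.1664, 0.0) = 13.6062


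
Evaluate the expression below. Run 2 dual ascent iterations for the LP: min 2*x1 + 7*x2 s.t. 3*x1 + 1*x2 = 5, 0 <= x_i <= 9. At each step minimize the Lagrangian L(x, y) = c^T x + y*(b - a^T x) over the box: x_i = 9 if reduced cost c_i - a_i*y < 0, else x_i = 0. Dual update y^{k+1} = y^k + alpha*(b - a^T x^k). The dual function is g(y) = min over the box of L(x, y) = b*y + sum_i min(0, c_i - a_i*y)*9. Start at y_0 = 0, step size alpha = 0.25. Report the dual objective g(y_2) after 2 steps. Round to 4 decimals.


Dual ascent for LP: min 2*x1 + 7*x2, 3*x1 + 1*x2 = 5, 0 <= x_i <= 9
Step 1: y^k = 0.0, reduced costs: (2.0, 7.0)
  x^k = (0.0, 0.0), subgradient = b - a^T x = 5.0
  y^{k+1} = 0.0 + 0.25*5.0 = 1.25
Step 2: y^k = 1.25, reduced costs: (-1.75, 5.75)
  x^k = (9.0, 0.0), subgradient = b - a^T x = -22.0
  y^{k+1} = 1.25 + 0.25*-22.0 = -4.25
Dual objective at y_2 = -4.25: reduced costs (14.75, 11.25), box minimizer x = (0.0, 0.0)
g(y_2) = b*y + (c1 - a1*y)*x1 + (c2 - a2*y)*x2 = 5*(-4.25) + 14.75*0.0 + 11.25*0.0 = -21.25 + 0.0 + 0.0 = -21.25


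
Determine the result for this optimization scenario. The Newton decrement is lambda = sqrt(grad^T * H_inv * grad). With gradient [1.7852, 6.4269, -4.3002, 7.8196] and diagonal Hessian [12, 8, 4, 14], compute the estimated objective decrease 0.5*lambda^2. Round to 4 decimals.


Step 1: H is diagonal, so H^(-1) * g = [0.1488, 0.8034, -1.0751, 0.5585].
Step 2: g^T H^(-1) g = sum_i g_i^2 / H_ii
  = (1.7852)^2/12 + (6.4269)^2/8 + (-4.3002)^2/4 + (7.8196)^2/14
  = 0.2656 + 5.1631 + 4.6229 + 4.3676 = 14.4192
Step 3: Objective decrease = 0.5 * g^T H^(-1) g = 7.2096


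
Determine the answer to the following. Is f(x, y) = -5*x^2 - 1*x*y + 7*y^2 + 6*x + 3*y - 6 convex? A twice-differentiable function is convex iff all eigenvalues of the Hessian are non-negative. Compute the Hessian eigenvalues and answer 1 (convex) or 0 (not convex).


The Hessian of f(x,y) = -5*x^2 - 1*x*y + 7*y^2 + 6*x + 3*y - 6 is:
H = [[-10, -1], [-1, 14]]
Trace = -10 + 14 = 4
Determinant = -10*14 - (-1)^2 = -141
Discriminant = (4)^2 - 4*-141 = 580.0
Eigenvalues: lambda_1 = -10.0416, lambda_2 = 14.0416
The function is not convex.

0


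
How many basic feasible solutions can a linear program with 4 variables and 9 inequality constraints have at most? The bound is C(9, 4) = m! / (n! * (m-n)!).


Each vertex corresponds to some choice of n active constraints out of m, so the number of vertices is at most C(m, n) = m! / (n!(m-n)!).
m = 9, n = 4
Numerator: 9 * 8 * 7 * 6
Denominator: 4! = 24
C(9, 4) = 126


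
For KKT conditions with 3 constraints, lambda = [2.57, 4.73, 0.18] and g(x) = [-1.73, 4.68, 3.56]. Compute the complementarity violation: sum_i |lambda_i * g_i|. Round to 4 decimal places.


KKT complementary slackness check:
lambda_1 * g_1 = 2.57 * -1.73 = -4.4461
lambda_2 * g_2 = 4.73 * 4.68 = 22.1364
lambda_3 * g_3 = 0.18 * 3.56 = 0.6408
Total violation = 4.4461 + 22.1364 + 0.6408 = 27.2233


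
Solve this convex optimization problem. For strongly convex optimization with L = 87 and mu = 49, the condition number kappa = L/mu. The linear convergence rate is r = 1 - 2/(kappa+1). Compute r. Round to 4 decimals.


Step 1: Compute the condition number.
kappa = L/mu = 87/49 = 1.7755
Step 2: Compute the convergence rate.
r = 1 - 2/(kappa + 1) = 1 - 2*mu/(L + mu) = (L - mu)/(L + mu) = 38/136 = 0.2794


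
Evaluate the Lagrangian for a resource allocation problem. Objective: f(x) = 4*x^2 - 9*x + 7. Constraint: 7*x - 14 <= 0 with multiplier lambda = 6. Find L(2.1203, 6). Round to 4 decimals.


Step 1: Evaluate f(x).
f(2.1203) = 4*2.1203^2 - 9*2.1203 + 7 = 5.9
Step 2: Evaluate g(x).
g(2.1203) = 7*2.1203 - 14 = 0.8421
Step 3: Compute Lagrangian.
L = 5.9 + 6*0.8421 = 10.9526


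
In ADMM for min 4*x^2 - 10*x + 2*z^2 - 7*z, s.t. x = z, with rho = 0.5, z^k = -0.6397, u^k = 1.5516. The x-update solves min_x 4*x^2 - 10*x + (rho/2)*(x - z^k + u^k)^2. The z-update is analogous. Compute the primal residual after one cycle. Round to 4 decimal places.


ADMM iteration with rho = 0.5, z^k = -0.6397, u^k = 1.5516
Step 1: x-update.
Minimize 4*x^2 - 10*x + (0.5/2)*(x + 0.6397 + 1.5516)^2
FOC: (2*4 + 0.5)*x = 10 + 0.5*(-0.6397 - 1.5516)
x^{k+1} = 1.0476
Step 2: z-update.
Minimize 2*z^2 - 7*z + (0.5/2)*(1.0476 - z + 1.5516)^2
FOC: (2*2 + 0.5)*z = 7 + 0.5*(1.0476 + 1.5516)
z^{k+1} = 1.8444
Step 3: u-update.
u^{k+1} = 1.5516 + 1.0476 - 1.8444 = 0.7548
Step 4: Primal residual = |1.0476 - 1.8444| = 0.7968


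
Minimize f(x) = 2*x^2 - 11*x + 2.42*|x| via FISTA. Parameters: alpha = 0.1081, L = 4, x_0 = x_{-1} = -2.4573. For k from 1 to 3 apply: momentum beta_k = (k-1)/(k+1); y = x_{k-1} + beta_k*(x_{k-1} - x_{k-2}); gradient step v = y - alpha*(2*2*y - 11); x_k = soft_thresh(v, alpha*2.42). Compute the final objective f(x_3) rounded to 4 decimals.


FISTA on f(x) = 2*x^2 - 11*x + 2.42*|x|
L = 4, alpha = 0.1081
Iteration 1: beta = 0.0, y = -2.4573 + 0.0*(-2.4573 + 2.4573) = -2.4573
  grad(y) = -20.8292, v = y - alpha*grad = -0.2057
  prox(v) = soft_thresh(-0.2057, 0.2616) = 0.0
Iteration 2: beta = 0.3333, y = 0.0 + 0.3333*(0.0 + 2.4573) = 0.8191
  grad(y) = -7.7236, v = y - alpha*grad = 1.654
  prox(v) = soft_thresh(1.654, 0.2616) = 1.3924
Iteration 3: beta = 0.5, y = 1.3924 + 0.5*(1.3924 - 0.0) = 2.0886
  grad(y) = -2.6455, v = y - alpha*grad = 2.3746
  prox(v) = soft_thresh(2.3746, 0.2616) = 2.113
f(x_3) = 2*2.113^2 - 11*2.113 + 2.42*|2.113| = -9.2


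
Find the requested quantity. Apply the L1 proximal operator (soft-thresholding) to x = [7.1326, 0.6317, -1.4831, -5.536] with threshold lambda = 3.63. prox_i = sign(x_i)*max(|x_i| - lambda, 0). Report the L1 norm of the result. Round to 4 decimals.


Soft-thresholding with lambda = 3.63:
prox(7.1326) = sign(7.1326)*max(|7.1326| - 3.63, 0) = 3.5026
prox(0.6317) = sign(0.6317)*max(|0.6317| - 3.63, 0) = 0.0
prox(-1.4831) = sign(-1.4831)*max(|-1.4831| - 3.63, 0) = 0.0
prox(-5.536) = sign(-5.536)*max(|-5.536| - 3.63, 0) = -1.906
prox(x) = [3.5026, 0.0, 0.0, -1.906]
||prox(x)||_1 = 3.5026 + 0.0 + 0.0 + 1.906 = 5.4086


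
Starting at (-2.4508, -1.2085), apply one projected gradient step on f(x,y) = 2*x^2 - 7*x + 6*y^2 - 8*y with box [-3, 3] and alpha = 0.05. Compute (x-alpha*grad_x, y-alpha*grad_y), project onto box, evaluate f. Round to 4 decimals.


Step 1: Compute gradient at (-2.4508, -1.2085).
grad_x = 2*2*-2.4508 - 7 = -16.8032
grad_y = 2*6*-1.2085 - 8 = -22.502
Step 2: Gradient step.
x_raw = -2.4508 - 0.05*-16.8032 = -1.6106
y_raw = -1.2085 - 0.05*-22.502 = -0.0834
Step 3: Project onto [-3, 3].
x_proj = clip(-1.6106) = -1.6106
y_proj = clip(-0.0834) = -0.0834
Step 4: Evaluate f.
f(-1.6106, -0.0834) = 17.1717


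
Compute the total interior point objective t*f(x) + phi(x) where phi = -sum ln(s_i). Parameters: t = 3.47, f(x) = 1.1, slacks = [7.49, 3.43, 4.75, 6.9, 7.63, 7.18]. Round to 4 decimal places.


Step 1: Compute log-barrier.
ln values: [2.0136, 1.2326, 1.5581, 1.9315, 2.0321, 1.9713]
phi = -(2.0136 + 1.2326 + 1.5581 + 1.9315 + 2.0321 + 1.9713) = -10.7392
Step 2: Compute augmented objective.
t*f(x) = 3.47*1.1 = 3.817
Total = 3.817 - 10.7392 = -6.9222


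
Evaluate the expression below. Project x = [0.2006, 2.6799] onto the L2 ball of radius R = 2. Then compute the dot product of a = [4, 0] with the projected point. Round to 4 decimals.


Step 1: Compute ||x|| (intermediates to 6 decimals).
||x|| = sqrt(0.2006^2 + 2.6799^2) = 2.687397
Step 2: Project.
Since ||x|| > R, scale = R/||x|| = 2/2.687397 = 0.744215, proj(x) = scale * x
proj(x) = [0.14929, 1.994422]
Step 3: Dot product.
a^T * proj(x) = 4*0.14929 + 0*1.994422 = 0.5972


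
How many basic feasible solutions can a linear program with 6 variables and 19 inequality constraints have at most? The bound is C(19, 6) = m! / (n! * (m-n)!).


Each vertex corresponds to some choice of n active constraints out of m, so the number of vertices is at most C(m, n) = m! / (n!(m-n)!).
m = 19, n = 6
Numerator: 19 * 18 * 17 * 16 * 15 * 14
Denominator: 6! = 720
C(19, 6) = 27132


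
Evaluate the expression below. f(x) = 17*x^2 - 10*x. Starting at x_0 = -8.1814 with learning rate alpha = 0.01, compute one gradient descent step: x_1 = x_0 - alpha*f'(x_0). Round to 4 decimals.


We compute the gradient at x_0 and apply the update.
f'(x) = 34*x - 10
f'(-8.1814) = 34*-8.1814 - 10 = -288.1676
x_1 = -8.1814 - 0.01*-288.1676 = -5.2997
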